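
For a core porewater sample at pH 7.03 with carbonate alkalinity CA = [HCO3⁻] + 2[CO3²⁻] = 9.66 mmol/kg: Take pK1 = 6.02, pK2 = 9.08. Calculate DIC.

CA = [HCO3⁻] + 2[CO3²⁻] = (α₁ + 2α₂)·DIC
At pH 7.03: [H⁺]/K1 = 10^-1.01 = 0.097724, K2/[H⁺] = 10^-2.05 = 0.0089125
α₁ = 1/(1 + 0.097724 + 0.0089125) = 1/1.1066 = 0.9036; α₂ = α₁·K2/[H⁺] = 0.008054
α₁ + 2α₂ = 0.9197
DIC = CA / (α₁ + 2α₂) = 9.66 / 0.9197 = 10.5 mmol/kg

DIC = 10.5 mmol/kg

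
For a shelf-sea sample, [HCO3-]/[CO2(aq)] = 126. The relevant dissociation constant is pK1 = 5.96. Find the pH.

pH = 8.06

From K1 = [H⁺][HCO3-]/[CO2(aq)]:  pH = pK1 + log₁₀([HCO3-]/[CO2(aq)])
log₁₀(126) = +2.100
pH = 5.96 + (+2.100) = 8.06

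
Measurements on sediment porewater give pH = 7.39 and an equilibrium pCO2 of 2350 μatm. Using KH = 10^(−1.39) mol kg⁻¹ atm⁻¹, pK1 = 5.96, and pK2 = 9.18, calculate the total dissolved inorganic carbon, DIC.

DIC = 2.71 mmol/kg

[CO2*] = KH · pCO2 = 10^(−1.39) × 2350×10^-6 = 9.573×10^-5 mol/kg
α₀ = 1/(1 + K1/[H⁺] + K1K2/[H⁺]²) = 1/(1 + 10^+1.43 + 10^-0.36) = 0.03527
DIC = [CO2*]/α₀ = 9.573×10^-5 / 0.03527 = 2.71 mmol/kg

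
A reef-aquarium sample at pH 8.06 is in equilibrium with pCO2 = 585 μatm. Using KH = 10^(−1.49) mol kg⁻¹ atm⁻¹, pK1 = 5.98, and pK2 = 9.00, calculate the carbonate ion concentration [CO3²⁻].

[CO2*] = KH · pCO2 = 10^(−1.49) × 585×10^-6 = 1.893×10^-5 mol/kg
α₀ = 1/(1 + K1/[H⁺] + K1K2/[H⁺]²) = 1/(1 + 10^+2.08 + 10^+1.14) = 0.007406
DIC = [CO2*]/α₀ = 1.893×10^-5 / 0.007406 = 2.556 mmol/kg
[CO3²⁻] = α₂·DIC; α₂ = 0.1022, so [CO3²⁻] = 0.1022 × 2.556 = 0.261 mmol/kg

[CO3²⁻] = 0.261 mmol/kg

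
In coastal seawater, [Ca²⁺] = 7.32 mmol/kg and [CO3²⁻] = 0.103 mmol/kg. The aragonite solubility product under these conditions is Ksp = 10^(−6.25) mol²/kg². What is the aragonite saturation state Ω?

Ω = 1.34

Ksp = 10^(−6.25) = 5.623×10^-7
Ω = [Ca²⁺][CO3²⁻]/Ksp = (7.32×10^-3)(0.103×10^-3) / 5.623×10^-7 = 1.34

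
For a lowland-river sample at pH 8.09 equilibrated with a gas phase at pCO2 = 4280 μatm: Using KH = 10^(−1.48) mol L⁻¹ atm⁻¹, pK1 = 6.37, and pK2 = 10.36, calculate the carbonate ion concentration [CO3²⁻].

[CO2*] = KH · pCO2 = 10^(−1.48) × 4280×10^-6 = 1.417×10^-4 mol/L
α₀ = 1/(1 + K1/[H⁺] + K1K2/[H⁺]²) = 1/(1 + 10^+1.72 + 10^-0.55) = 0.01860
DIC = [CO2*]/α₀ = 1.417×10^-4 / 0.01860 = 7.619 mmol/L
[CO3²⁻] = α₂·DIC; α₂ = 0.005242, so [CO3²⁻] = 0.005242 × 7.619 = 0.0399 mmol/L

[CO3²⁻] = 0.0399 mmol/L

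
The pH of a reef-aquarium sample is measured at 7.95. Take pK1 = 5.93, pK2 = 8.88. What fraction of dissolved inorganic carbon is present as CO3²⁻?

α₂ = 0.104

α₂ = 1 / (1 + [H⁺]/K2 + [H⁺]²/(K1K2)) = 1 / (1 + 10^+0.93 + 10^-1.09)
   = 1 / (1 + 8.5114 + 0.081283) = 1/9.5927 = 0.1042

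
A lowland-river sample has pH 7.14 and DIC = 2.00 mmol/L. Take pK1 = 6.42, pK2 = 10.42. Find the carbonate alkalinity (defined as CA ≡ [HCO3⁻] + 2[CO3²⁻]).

CA = [HCO3⁻] + 2[CO3²⁻] = (α₁ + 2α₂)·DIC
At pH 7.14: [H⁺]/K1 = 10^-0.72 = 0.19055, K2/[H⁺] = 10^-3.28 = 0.00052481
α₁ = 1/(1 + 0.19055 + 0.00052481) = 1/1.1911 = 0.8396; α₂ = α₁·K2/[H⁺] = 0.0004406
α₁ + 2α₂ = 0.8405
CA = 0.8405 × 2.00 = 1.68 mmol/L

CA = 1.68 mmol/L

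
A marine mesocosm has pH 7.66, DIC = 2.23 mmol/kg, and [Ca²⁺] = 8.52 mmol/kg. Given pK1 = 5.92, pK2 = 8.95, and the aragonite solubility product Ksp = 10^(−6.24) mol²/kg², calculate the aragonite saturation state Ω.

Ω = 1.58

α₂ = 1 / (1 + [H⁺]/K2 + [H⁺]²/(K1K2)) = 1 / (1 + 10^+1.29 + 10^-0.45)
   = 1 / (1 + 19.498 + 0.35481) = 1/20.853 = 0.04795
[CO3²⁻] = α₂ × DIC = 0.04795 × 2.23 = 0.1069 mmol/kg
Ksp = 10^(−6.24) = 5.754×10^-7
Ω = [Ca²⁺][CO3²⁻]/Ksp = (8.52×10^-3)(1.069×10^-4) / 5.754×10^-7 = 1.58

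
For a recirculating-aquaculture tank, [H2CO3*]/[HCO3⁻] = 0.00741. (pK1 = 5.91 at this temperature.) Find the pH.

From K1 = [H⁺][HCO3⁻]/[H2CO3*]:  pH = pK1 − log₁₀([H2CO3*]/[HCO3⁻])
log₁₀(0.00741) = -2.130
pH = 5.91 − (-2.130) = 8.04

pH = 8.04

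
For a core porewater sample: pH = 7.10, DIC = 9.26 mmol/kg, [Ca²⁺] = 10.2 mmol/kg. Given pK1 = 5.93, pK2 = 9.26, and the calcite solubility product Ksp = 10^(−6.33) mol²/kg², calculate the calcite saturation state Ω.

α₂ = 1 / (1 + [H⁺]/K2 + [H⁺]²/(K1K2)) = 1 / (1 + 10^+2.16 + 10^+0.99)
   = 1 / (1 + 144.54 + 9.7724) = 1/155.32 = 0.006438
[CO3²⁻] = α₂ × DIC = 0.006438 × 9.26 = 0.05962 mmol/kg
Ksp = 10^(−6.33) = 4.677×10^-7
Ω = [Ca²⁺][CO3²⁻]/Ksp = (10.2×10^-3)(5.962×10^-5) / 4.677×10^-7 = 1.30

Ω = 1.30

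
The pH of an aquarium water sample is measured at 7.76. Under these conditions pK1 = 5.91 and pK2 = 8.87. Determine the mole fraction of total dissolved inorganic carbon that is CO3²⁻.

α₂ = 1 / (1 + [H⁺]/K2 + [H⁺]²/(K1K2)) = 1 / (1 + 10^+1.11 + 10^-0.74)
   = 1 / (1 + 12.882 + 0.18197) = 1/14.064 = 0.07110

α₂ = 0.0711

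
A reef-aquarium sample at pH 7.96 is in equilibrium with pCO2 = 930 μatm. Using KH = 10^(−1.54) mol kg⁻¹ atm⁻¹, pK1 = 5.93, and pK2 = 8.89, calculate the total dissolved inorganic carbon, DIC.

DIC = 3.24 mmol/kg

[CO2*] = KH · pCO2 = 10^(−1.54) × 930×10^-6 = 2.682×10^-5 mol/kg
α₀ = 1/(1 + K1/[H⁺] + K1K2/[H⁺]²) = 1/(1 + 10^+2.03 + 10^+1.10) = 0.008282
DIC = [CO2*]/α₀ = 2.682×10^-5 / 0.008282 = 3.24 mmol/kg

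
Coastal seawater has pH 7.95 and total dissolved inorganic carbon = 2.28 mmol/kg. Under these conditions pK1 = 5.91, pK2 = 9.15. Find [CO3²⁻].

α₂ = 1 / (1 + [H⁺]/K2 + [H⁺]²/(K1K2)) = 1 / (1 + 10^+1.20 + 10^-0.84)
   = 1 / (1 + 15.849 + 0.14454) = 1/16.993 = 0.05885
[CO3²⁻] = α₂ × DIC = 0.05885 × 2.28 = 0.134 mmol/kg

[CO3²⁻] = 0.134 mmol/kg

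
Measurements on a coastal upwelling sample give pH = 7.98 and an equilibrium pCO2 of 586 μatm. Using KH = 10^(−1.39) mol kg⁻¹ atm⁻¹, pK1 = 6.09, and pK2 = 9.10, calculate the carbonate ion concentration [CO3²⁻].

[CO2*] = KH · pCO2 = 10^(−1.39) × 586×10^-6 = 2.387×10^-5 mol/kg
α₀ = 1/(1 + K1/[H⁺] + K1K2/[H⁺]²) = 1/(1 + 10^+1.89 + 10^+0.77) = 0.01183
DIC = [CO2*]/α₀ = 2.387×10^-5 / 0.01183 = 2.018 mmol/kg
[CO3²⁻] = α₂·DIC; α₂ = 0.06967, so [CO3²⁻] = 0.06967 × 2.018 = 0.141 mmol/kg

[CO3²⁻] = 0.141 mmol/kg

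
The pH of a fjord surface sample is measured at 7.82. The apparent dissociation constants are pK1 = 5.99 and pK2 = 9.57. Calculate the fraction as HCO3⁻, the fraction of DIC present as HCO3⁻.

α₁ = 0.968

α₁ = 1 / (1 + [H⁺]/K1 + K2/[H⁺]) = 1 / (1 + 10^-1.83 + 10^-1.75)
   = 1 / (1 + 0.014791 + 0.017783) = 1/1.0326 = 0.9685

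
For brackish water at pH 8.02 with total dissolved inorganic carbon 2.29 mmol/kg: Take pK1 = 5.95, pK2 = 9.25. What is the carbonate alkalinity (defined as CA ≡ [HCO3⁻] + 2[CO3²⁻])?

CA = 2.40 mmol/kg

CA = [HCO3⁻] + 2[CO3²⁻] = (α₁ + 2α₂)·DIC
At pH 8.02: [H⁺]/K1 = 10^-2.07 = 0.0085114, K2/[H⁺] = 10^-1.23 = 0.058884
α₁ = 1/(1 + 0.0085114 + 0.058884) = 1/1.0674 = 0.9369; α₂ = α₁·K2/[H⁺] = 0.05517
α₁ + 2α₂ = 1.0472
CA = 1.0472 × 2.29 = 2.40 mmol/kg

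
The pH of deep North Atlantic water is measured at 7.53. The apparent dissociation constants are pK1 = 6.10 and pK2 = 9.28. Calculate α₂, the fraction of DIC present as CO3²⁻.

α₂ = 0.0169

α₂ = 1 / (1 + [H⁺]/K2 + [H⁺]²/(K1K2)) = 1 / (1 + 10^+1.75 + 10^+0.32)
   = 1 / (1 + 56.234 + 2.0893) = 1/59.323 = 0.01686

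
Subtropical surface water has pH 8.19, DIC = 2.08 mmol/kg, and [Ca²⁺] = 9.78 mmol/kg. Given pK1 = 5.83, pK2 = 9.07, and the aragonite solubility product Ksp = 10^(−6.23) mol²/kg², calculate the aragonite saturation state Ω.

α₂ = 1 / (1 + [H⁺]/K2 + [H⁺]²/(K1K2)) = 1 / (1 + 10^+0.88 + 10^-1.48)
   = 1 / (1 + 7.5858 + 0.033113) = 1/8.6189 = 0.1160
[CO3²⁻] = α₂ × DIC = 0.1160 × 2.08 = 0.2413 mmol/kg
Ksp = 10^(−6.23) = 5.888×10^-7
Ω = [Ca²⁺][CO3²⁻]/Ksp = (9.78×10^-3)(2.413×10^-4) / 5.888×10^-7 = 4.01

Ω = 4.01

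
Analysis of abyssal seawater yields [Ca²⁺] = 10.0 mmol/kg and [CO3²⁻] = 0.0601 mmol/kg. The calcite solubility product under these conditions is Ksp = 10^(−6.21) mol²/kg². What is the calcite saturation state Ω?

Ksp = 10^(−6.21) = 6.166×10^-7
Ω = [Ca²⁺][CO3²⁻]/Ksp = (10.0×10^-3)(0.0601×10^-3) / 6.166×10^-7 = 0.975

Ω = 0.975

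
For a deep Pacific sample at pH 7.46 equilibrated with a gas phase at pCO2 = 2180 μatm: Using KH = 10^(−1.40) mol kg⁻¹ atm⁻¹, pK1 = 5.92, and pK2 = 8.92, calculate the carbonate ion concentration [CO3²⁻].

[CO3²⁻] = 0.104 mmol/kg

[CO2*] = KH · pCO2 = 10^(−1.40) × 2180×10^-6 = 8.679×10^-5 mol/kg
α₀ = 1/(1 + K1/[H⁺] + K1K2/[H⁺]²) = 1/(1 + 10^+1.54 + 10^+0.08) = 0.02712
DIC = [CO2*]/α₀ = 8.679×10^-5 / 0.02712 = 3.200 mmol/kg
[CO3²⁻] = α₂·DIC; α₂ = 0.03260, so [CO3²⁻] = 0.03260 × 3.200 = 0.104 mmol/kg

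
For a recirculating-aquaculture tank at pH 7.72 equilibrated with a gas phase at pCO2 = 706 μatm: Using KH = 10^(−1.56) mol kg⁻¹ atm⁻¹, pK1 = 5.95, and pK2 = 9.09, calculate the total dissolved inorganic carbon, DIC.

[CO2*] = KH · pCO2 = 10^(−1.56) × 706×10^-6 = 1.944×10^-5 mol/kg
α₀ = 1/(1 + K1/[H⁺] + K1K2/[H⁺]²) = 1/(1 + 10^+1.77 + 10^+0.40) = 0.01603
DIC = [CO2*]/α₀ = 1.944×10^-5 / 0.01603 = 1.21 mmol/kg

DIC = 1.21 mmol/kg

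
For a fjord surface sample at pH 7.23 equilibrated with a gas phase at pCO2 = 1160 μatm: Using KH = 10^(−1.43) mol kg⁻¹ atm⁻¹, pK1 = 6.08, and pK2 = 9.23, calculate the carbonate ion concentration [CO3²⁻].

[CO3²⁻] = 6.09 μmol/kg

[CO2*] = KH · pCO2 = 10^(−1.43) × 1160×10^-6 = 4.310×10^-5 mol/kg
α₀ = 1/(1 + K1/[H⁺] + K1K2/[H⁺]²) = 1/(1 + 10^+1.15 + 10^-0.85) = 0.06550
DIC = [CO2*]/α₀ = 4.310×10^-5 / 0.06550 = 0.6580 mmol/kg
[CO3²⁻] = α₂·DIC; α₂ = 0.009252, so [CO3²⁻] = 0.009252 × 0.6580 = 0.00609 mmol/kg = 6.09 μmol/kg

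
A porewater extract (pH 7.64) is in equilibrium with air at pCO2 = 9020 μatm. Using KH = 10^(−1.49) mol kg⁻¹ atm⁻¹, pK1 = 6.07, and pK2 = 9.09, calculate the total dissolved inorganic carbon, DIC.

[CO2*] = KH · pCO2 = 10^(−1.49) × 9020×10^-6 = 2.919×10^-4 mol/kg
α₀ = 1/(1 + K1/[H⁺] + K1K2/[H⁺]²) = 1/(1 + 10^+1.57 + 10^+0.12) = 0.02533
DIC = [CO2*]/α₀ = 2.919×10^-4 / 0.02533 = 11.5 mmol/kg

DIC = 11.5 mmol/kg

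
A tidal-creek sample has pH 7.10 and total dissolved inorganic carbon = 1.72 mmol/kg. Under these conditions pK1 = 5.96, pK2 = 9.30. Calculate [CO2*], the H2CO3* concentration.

α₀ = 1 / (1 + K1/[H⁺] + K1K2/[H⁺]²) = 1 / (1 + 10^+1.14 + 10^-1.06)
   = 1 / (1 + 13.804 + 0.087096) = 1/14.891 = 0.06715
[CO2*] = α₀ × DIC = 0.06715 × 1.72 = 0.116 mmol/kg

[CO2*] = 0.116 mmol/kg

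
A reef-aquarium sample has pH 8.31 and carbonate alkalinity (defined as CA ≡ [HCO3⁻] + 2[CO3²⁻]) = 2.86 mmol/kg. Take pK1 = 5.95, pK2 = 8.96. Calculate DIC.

DIC = 2.43 mmol/kg

CA = [HCO3⁻] + 2[CO3²⁻] = (α₁ + 2α₂)·DIC
At pH 8.31: [H⁺]/K1 = 10^-2.36 = 0.0043652, K2/[H⁺] = 10^-0.65 = 0.22387
α₁ = 1/(1 + 0.0043652 + 0.22387) = 1/1.2282 = 0.8142; α₂ = α₁·K2/[H⁺] = 0.1823
α₁ + 2α₂ = 1.1787
DIC = CA / (α₁ + 2α₂) = 2.86 / 1.1787 = 2.43 mmol/kg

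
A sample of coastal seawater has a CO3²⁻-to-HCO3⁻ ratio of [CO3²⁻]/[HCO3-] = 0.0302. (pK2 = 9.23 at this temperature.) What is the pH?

From K2 = [H⁺][CO3²⁻]/[HCO3-]:  pH = pK2 + log₁₀([CO3²⁻]/[HCO3-])
log₁₀(0.0302) = -1.520
pH = 9.23 + (-1.520) = 7.71

pH = 7.71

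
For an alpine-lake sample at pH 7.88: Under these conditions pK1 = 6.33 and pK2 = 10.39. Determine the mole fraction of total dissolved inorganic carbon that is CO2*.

α₀ = 0.0273

α₀ = 1 / (1 + K1/[H⁺] + K1K2/[H⁺]²) = 1 / (1 + 10^+1.55 + 10^-0.96)
   = 1 / (1 + 35.481 + 0.10965) = 1/36.591 = 0.02733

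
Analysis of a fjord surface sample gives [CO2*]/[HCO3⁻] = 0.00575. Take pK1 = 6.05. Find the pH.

From K1 = [H⁺][HCO3⁻]/[CO2*]:  pH = pK1 − log₁₀([CO2*]/[HCO3⁻])
log₁₀(0.00575) = -2.240
pH = 6.05 − (-2.240) = 8.29

pH = 8.29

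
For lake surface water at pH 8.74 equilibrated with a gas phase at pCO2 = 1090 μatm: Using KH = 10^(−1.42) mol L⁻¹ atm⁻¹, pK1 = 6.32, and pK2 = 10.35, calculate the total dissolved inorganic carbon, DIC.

DIC = 11.2 mmol/L

[CO2*] = KH · pCO2 = 10^(−1.42) × 1090×10^-6 = 4.144×10^-5 mol/L
α₀ = 1/(1 + K1/[H⁺] + K1K2/[H⁺]²) = 1/(1 + 10^+2.42 + 10^+0.81) = 0.003697
DIC = [CO2*]/α₀ = 4.144×10^-5 / 0.003697 = 11.2 mmol/L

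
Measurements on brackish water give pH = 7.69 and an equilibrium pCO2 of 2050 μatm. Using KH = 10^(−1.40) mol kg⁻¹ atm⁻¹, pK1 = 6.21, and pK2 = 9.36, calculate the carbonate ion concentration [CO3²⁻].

[CO2*] = KH · pCO2 = 10^(−1.40) × 2050×10^-6 = 8.161×10^-5 mol/kg
α₀ = 1/(1 + K1/[H⁺] + K1K2/[H⁺]²) = 1/(1 + 10^+1.48 + 10^-0.19) = 0.03140
DIC = [CO2*]/α₀ = 8.161×10^-5 / 0.03140 = 2.599 mmol/kg
[CO3²⁻] = α₂·DIC; α₂ = 0.02027, so [CO3²⁻] = 0.02027 × 2.599 = 0.0527 mmol/kg

[CO3²⁻] = 0.0527 mmol/kg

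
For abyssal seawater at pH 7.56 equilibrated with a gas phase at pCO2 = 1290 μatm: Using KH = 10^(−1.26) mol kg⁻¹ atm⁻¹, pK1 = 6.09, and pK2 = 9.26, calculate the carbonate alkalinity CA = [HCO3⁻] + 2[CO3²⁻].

CA = 2.18 mmol/kg

[CO2*] = KH · pCO2 = 10^(−1.26) × 1290×10^-6 = 7.089×10^-5 mol/kg
α₀ = 1/(1 + K1/[H⁺] + K1K2/[H⁺]²) = 1/(1 + 10^+1.47 + 10^-0.23) = 0.03215
DIC = [CO2*]/α₀ = 7.089×10^-5 / 0.03215 = 2.205 mmol/kg
CA = (α₁ + 2α₂)·DIC = (0.9489 + 2×0.01893) × 2.205 = 2.18 mmol/kg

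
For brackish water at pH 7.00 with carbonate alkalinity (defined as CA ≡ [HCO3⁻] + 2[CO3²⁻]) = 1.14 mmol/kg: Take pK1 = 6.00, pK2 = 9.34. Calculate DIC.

DIC = 1.25 mmol/kg

CA = [HCO3⁻] + 2[CO3²⁻] = (α₁ + 2α₂)·DIC
At pH 7.00: [H⁺]/K1 = 10^-1.00 = 0.10000, K2/[H⁺] = 10^-2.34 = 0.0045709
α₁ = 1/(1 + 0.10000 + 0.0045709) = 1/1.1046 = 0.9053; α₂ = α₁·K2/[H⁺] = 0.004138
α₁ + 2α₂ = 0.9136
DIC = CA / (α₁ + 2α₂) = 1.14 / 0.9136 = 1.25 mmol/kg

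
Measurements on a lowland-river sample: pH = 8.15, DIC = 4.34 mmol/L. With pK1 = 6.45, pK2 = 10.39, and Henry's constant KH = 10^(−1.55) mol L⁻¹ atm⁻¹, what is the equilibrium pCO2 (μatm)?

pCO2 = 3000 μatm

α₀ = 1 / (1 + K1/[H⁺] + K1K2/[H⁺]²) = 1 / (1 + 10^+1.70 + 10^-0.54)
   = 1 / (1 + 50.119 + 0.28840) = 1/51.407 = 0.01945
[CO2*] = α₀ × DIC = 0.01945 × 4.34 = 0.08442 mmol/L
pCO2 = [CO2*]/KH = 8.442×10^-5 / 2.818×10^-2 = 3000 μatm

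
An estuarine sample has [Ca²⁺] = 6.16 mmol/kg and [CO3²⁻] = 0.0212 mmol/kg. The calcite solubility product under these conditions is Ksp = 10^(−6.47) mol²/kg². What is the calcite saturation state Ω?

Ω = 0.385

Ksp = 10^(−6.47) = 3.388×10^-7
Ω = [Ca²⁺][CO3²⁻]/Ksp = (6.16×10^-3)(0.0212×10^-3) / 3.388×10^-7 = 0.385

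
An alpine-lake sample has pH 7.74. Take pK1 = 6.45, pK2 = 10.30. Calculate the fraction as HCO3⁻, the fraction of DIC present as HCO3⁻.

α₁ = 1 / (1 + [H⁺]/K1 + K2/[H⁺]) = 1 / (1 + 10^-1.29 + 10^-2.56)
   = 1 / (1 + 0.051286 + 0.0027542) = 1/1.0540 = 0.9487

α₁ = 0.949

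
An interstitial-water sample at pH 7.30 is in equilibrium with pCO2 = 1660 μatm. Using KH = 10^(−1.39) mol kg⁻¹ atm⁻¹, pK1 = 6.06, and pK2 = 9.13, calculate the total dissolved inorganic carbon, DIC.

DIC = 1.26 mmol/kg

[CO2*] = KH · pCO2 = 10^(−1.39) × 1660×10^-6 = 6.763×10^-5 mol/kg
α₀ = 1/(1 + K1/[H⁺] + K1K2/[H⁺]²) = 1/(1 + 10^+1.24 + 10^-0.59) = 0.05366
DIC = [CO2*]/α₀ = 6.763×10^-5 / 0.05366 = 1.26 mmol/kg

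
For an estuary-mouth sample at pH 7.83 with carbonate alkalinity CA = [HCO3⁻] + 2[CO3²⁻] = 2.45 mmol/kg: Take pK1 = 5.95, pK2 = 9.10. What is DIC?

CA = [HCO3⁻] + 2[CO3²⁻] = (α₁ + 2α₂)·DIC
At pH 7.83: [H⁺]/K1 = 10^-1.88 = 0.013183, K2/[H⁺] = 10^-1.27 = 0.053703
α₁ = 1/(1 + 0.013183 + 0.053703) = 1/1.0669 = 0.9373; α₂ = α₁·K2/[H⁺] = 0.05034
α₁ + 2α₂ = 1.0380
DIC = CA / (α₁ + 2α₂) = 2.45 / 1.0380 = 2.36 mmol/kg

DIC = 2.36 mmol/kg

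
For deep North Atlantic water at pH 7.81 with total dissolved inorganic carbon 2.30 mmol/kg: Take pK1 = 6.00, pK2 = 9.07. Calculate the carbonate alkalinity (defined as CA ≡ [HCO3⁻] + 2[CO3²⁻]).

CA = 2.38 mmol/kg

CA = [HCO3⁻] + 2[CO3²⁻] = (α₁ + 2α₂)·DIC
At pH 7.81: [H⁺]/K1 = 10^-1.81 = 0.015488, K2/[H⁺] = 10^-1.26 = 0.054954
α₁ = 1/(1 + 0.015488 + 0.054954) = 1/1.0704 = 0.9342; α₂ = α₁·K2/[H⁺] = 0.05134
α₁ + 2α₂ = 1.0369
CA = 1.0369 × 2.30 = 2.38 mmol/kg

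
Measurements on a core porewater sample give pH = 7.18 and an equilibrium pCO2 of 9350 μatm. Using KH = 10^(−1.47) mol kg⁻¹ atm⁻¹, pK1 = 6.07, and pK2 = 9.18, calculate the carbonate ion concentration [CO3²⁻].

[CO2*] = KH · pCO2 = 10^(−1.47) × 9350×10^-6 = 3.168×10^-4 mol/kg
α₀ = 1/(1 + K1/[H⁺] + K1K2/[H⁺]²) = 1/(1 + 10^+1.11 + 10^-0.89) = 0.07137
DIC = [CO2*]/α₀ = 3.168×10^-4 / 0.07137 = 4.439 mmol/kg
[CO3²⁻] = α₂·DIC; α₂ = 0.009194, so [CO3²⁻] = 0.009194 × 4.439 = 0.0408 mmol/kg

[CO3²⁻] = 0.0408 mmol/kg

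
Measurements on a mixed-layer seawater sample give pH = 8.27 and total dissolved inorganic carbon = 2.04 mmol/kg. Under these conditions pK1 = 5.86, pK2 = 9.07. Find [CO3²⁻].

[CO3²⁻] = 0.278 mmol/kg

α₂ = 1 / (1 + [H⁺]/K2 + [H⁺]²/(K1K2)) = 1 / (1 + 10^+0.80 + 10^-1.61)
   = 1 / (1 + 6.3096 + 0.024547) = 1/7.3341 = 0.1363
[CO3²⁻] = α₂ × DIC = 0.1363 × 2.04 = 0.278 mmol/kg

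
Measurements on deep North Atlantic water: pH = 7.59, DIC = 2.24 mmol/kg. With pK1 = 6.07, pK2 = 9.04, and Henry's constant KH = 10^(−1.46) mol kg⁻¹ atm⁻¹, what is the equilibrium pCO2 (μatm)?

α₀ = 1 / (1 + K1/[H⁺] + K1K2/[H⁺]²) = 1 / (1 + 10^+1.52 + 10^+0.07)
   = 1 / (1 + 33.113 + 1.1749) = 1/35.288 = 0.02834
[CO2*] = α₀ × DIC = 0.02834 × 2.24 = 0.06348 mmol/kg
pCO2 = [CO2*]/KH = 6.348×10^-5 / 3.467×10^-2 = 1830 μatm

pCO2 = 1830 μatm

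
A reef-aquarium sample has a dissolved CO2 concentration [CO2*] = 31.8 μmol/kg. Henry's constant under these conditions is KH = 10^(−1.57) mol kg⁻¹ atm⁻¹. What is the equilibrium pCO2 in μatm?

pCO2 = 1180 μatm

KH = 10^(−1.57) = 2.692×10^-2 mol kg⁻¹ atm⁻¹
pCO2 = [CO2*]/KH = 31.8×10^-6 / 2.692×10^-2 = 1.18×10^-3 atm = 1180 μatm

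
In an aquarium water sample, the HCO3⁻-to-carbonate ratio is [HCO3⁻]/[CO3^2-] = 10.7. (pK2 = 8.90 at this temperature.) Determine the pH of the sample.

From K2 = [H⁺][CO3^2-]/[HCO3⁻]:  pH = pK2 − log₁₀([HCO3⁻]/[CO3^2-])
log₁₀(10.7) = +1.029
pH = 8.90 − (+1.029) = 7.87

pH = 7.87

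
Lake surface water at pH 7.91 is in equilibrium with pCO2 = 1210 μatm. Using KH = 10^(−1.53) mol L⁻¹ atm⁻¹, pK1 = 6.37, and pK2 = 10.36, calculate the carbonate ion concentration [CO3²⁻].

[CO3²⁻] = 4.39 μmol/L

[CO2*] = KH · pCO2 = 10^(−1.53) × 1210×10^-6 = 3.571×10^-5 mol/L
α₀ = 1/(1 + K1/[H⁺] + K1K2/[H⁺]²) = 1/(1 + 10^+1.54 + 10^-0.91) = 0.02794
DIC = [CO2*]/α₀ = 3.571×10^-5 / 0.02794 = 1.278 mmol/L
[CO3²⁻] = α₂·DIC; α₂ = 0.003437, so [CO3²⁻] = 0.003437 × 1.278 = 0.00439 mmol/L = 4.39 μmol/L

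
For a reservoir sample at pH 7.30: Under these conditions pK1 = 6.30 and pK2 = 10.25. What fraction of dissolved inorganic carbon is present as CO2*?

α₀ = 1 / (1 + K1/[H⁺] + K1K2/[H⁺]²) = 1 / (1 + 10^+1.00 + 10^-1.95)
   = 1 / (1 + 10.000 + 0.011220) = 1/11.011 = 0.09082

α₀ = 0.0908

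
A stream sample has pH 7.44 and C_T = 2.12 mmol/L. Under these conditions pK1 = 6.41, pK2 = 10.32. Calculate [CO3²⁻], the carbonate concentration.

[CO3²⁻] = 2.55 μmol/L

α₂ = 1 / (1 + [H⁺]/K2 + [H⁺]²/(K1K2)) = 1 / (1 + 10^+2.88 + 10^+1.85)
   = 1 / (1 + 758.58 + 70.795) = 1/830.37 = 0.001204
[CO3²⁻] = α₂ × DIC = 0.001204 × 2.12 = 0.00255 mmol/L = 2.55 μmol/L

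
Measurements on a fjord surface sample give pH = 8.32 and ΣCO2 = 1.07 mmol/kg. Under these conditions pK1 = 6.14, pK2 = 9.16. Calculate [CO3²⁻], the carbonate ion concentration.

α₂ = 1 / (1 + [H⁺]/K2 + [H⁺]²/(K1K2)) = 1 / (1 + 10^+0.84 + 10^-1.34)
   = 1 / (1 + 6.9183 + 0.045709) = 1/7.9640 = 0.1256
[CO3²⁻] = α₂ × DIC = 0.1256 × 1.07 = 0.134 mmol/kg

[CO3²⁻] = 0.134 mmol/kg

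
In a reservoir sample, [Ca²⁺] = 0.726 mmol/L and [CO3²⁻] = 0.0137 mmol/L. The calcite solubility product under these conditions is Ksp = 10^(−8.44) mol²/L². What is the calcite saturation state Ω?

Ω = 2.74

Ksp = 10^(−8.44) = 3.631×10^-9
Ω = [Ca²⁺][CO3²⁻]/Ksp = (0.726×10^-3)(0.0137×10^-3) / 3.631×10^-9 = 2.74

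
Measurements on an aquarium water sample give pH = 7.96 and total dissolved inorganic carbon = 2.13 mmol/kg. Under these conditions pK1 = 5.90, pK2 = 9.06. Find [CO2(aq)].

α₀ = 1 / (1 + K1/[H⁺] + K1K2/[H⁺]²) = 1 / (1 + 10^+2.06 + 10^+0.96)
   = 1 / (1 + 114.82 + 9.1201) = 1/124.94 = 0.008004
[CO2*] = α₀ × DIC = 0.008004 × 2.13 = 0.0170 mmol/kg = 17.0 μmol/kg

[CO2*] = 17.0 μmol/kg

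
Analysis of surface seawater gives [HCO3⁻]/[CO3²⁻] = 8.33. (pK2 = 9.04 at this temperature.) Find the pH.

From K2 = [H⁺][CO3²⁻]/[HCO3⁻]:  pH = pK2 − log₁₀([HCO3⁻]/[CO3²⁻])
log₁₀(8.33) = +0.921
pH = 9.04 − (+0.921) = 8.12

pH = 8.12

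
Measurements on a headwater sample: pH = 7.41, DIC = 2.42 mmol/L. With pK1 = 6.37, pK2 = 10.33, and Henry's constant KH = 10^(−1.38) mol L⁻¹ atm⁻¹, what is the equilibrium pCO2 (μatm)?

pCO2 = 4850 μatm

α₀ = 1 / (1 + K1/[H⁺] + K1K2/[H⁺]²) = 1 / (1 + 10^+1.04 + 10^-1.88)
   = 1 / (1 + 10.965 + 0.013183) = 1/11.978 = 0.08349
[CO2*] = α₀ × DIC = 0.08349 × 2.42 = 0.2020 mmol/L
pCO2 = [CO2*]/KH = 2.020×10^-4 / 4.169×10^-2 = 4850 μatm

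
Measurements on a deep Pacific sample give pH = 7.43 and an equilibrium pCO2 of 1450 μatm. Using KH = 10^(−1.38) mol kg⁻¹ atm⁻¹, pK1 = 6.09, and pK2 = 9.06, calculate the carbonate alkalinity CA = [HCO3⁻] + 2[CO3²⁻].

CA = 1.38 mmol/kg

[CO2*] = KH · pCO2 = 10^(−1.38) × 1450×10^-6 = 6.045×10^-5 mol/kg
α₀ = 1/(1 + K1/[H⁺] + K1K2/[H⁺]²) = 1/(1 + 10^+1.34 + 10^-0.29) = 0.04275
DIC = [CO2*]/α₀ = 6.045×10^-5 / 0.04275 = 1.414 mmol/kg
CA = (α₁ + 2α₂)·DIC = (0.9353 + 2×0.02193) × 1.414 = 1.38 mmol/kg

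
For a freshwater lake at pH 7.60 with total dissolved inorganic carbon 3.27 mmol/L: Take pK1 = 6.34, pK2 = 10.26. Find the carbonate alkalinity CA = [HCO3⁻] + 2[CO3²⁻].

CA = [HCO3⁻] + 2[CO3²⁻] = (α₁ + 2α₂)·DIC
At pH 7.60: [H⁺]/K1 = 10^-1.26 = 0.054954, K2/[H⁺] = 10^-2.66 = 0.0021878
α₁ = 1/(1 + 0.054954 + 0.0021878) = 1/1.0571 = 0.9459; α₂ = α₁·K2/[H⁺] = 0.002070
α₁ + 2α₂ = 0.9501
CA = 0.9501 × 3.27 = 3.11 mmol/L

CA = 3.11 mmol/L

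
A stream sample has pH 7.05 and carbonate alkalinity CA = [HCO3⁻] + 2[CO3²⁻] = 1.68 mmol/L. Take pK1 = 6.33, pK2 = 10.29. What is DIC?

CA = [HCO3⁻] + 2[CO3²⁻] = (α₁ + 2α₂)·DIC
At pH 7.05: [H⁺]/K1 = 10^-0.72 = 0.19055, K2/[H⁺] = 10^-3.24 = 0.00057544
α₁ = 1/(1 + 0.19055 + 0.00057544) = 1/1.1911 = 0.8395; α₂ = α₁·K2/[H⁺] = 0.0004831
α₁ + 2α₂ = 0.8405
DIC = CA / (α₁ + 2α₂) = 1.68 / 0.8405 = 2.00 mmol/L

DIC = 2.00 mmol/L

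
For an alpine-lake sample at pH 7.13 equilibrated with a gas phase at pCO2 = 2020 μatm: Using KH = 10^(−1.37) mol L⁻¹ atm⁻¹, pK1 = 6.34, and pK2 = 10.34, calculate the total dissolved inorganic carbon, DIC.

DIC = 0.618 mmol/L

[CO2*] = KH · pCO2 = 10^(−1.37) × 2020×10^-6 = 8.617×10^-5 mol/L
α₀ = 1/(1 + K1/[H⁺] + K1K2/[H⁺]²) = 1/(1 + 10^+0.79 + 10^-2.42) = 0.1395
DIC = [CO2*]/α₀ = 8.617×10^-5 / 0.1395 = 0.618 mmol/L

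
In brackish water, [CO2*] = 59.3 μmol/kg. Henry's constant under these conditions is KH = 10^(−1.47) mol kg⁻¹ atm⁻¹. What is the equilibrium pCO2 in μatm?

pCO2 = 1750 μatm

KH = 10^(−1.47) = 3.388×10^-2 mol kg⁻¹ atm⁻¹
pCO2 = [CO2*]/KH = 59.3×10^-6 / 3.388×10^-2 = 1.75×10^-3 atm = 1750 μatm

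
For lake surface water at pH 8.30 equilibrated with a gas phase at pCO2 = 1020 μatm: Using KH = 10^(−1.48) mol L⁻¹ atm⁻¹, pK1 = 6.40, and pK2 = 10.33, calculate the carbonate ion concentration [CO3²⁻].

[CO2*] = KH · pCO2 = 10^(−1.48) × 1020×10^-6 = 3.378×10^-5 mol/L
α₀ = 1/(1 + K1/[H⁺] + K1K2/[H⁺]²) = 1/(1 + 10^+1.90 + 10^-0.13) = 0.01232
DIC = [CO2*]/α₀ = 3.378×10^-5 / 0.01232 = 2.742 mmol/L
[CO3²⁻] = α₂·DIC; α₂ = 0.009132, so [CO3²⁻] = 0.009132 × 2.742 = 0.0250 mmol/L

[CO3²⁻] = 0.0250 mmol/L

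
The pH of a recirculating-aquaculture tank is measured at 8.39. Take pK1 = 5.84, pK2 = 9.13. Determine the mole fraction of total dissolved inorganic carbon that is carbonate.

α₂ = 0.154

α₂ = 1 / (1 + [H⁺]/K2 + [H⁺]²/(K1K2)) = 1 / (1 + 10^+0.74 + 10^-1.81)
   = 1 / (1 + 5.4954 + 0.015488) = 1/6.5109 = 0.1536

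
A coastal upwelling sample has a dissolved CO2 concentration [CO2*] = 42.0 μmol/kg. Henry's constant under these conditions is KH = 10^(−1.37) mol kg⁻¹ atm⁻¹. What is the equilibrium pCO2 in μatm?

KH = 10^(−1.37) = 4.266×10^-2 mol kg⁻¹ atm⁻¹
pCO2 = [CO2*]/KH = 42.0×10^-6 / 4.266×10^-2 = 9.85×10^-4 atm = 985 μatm

pCO2 = 985 μatm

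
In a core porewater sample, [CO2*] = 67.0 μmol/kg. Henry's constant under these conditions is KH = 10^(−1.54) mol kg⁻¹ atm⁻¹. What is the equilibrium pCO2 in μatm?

pCO2 = 2320 μatm

KH = 10^(−1.54) = 2.884×10^-2 mol kg⁻¹ atm⁻¹
pCO2 = [CO2*]/KH = 67.0×10^-6 / 2.884×10^-2 = 2.32×10^-3 atm = 2320 μatm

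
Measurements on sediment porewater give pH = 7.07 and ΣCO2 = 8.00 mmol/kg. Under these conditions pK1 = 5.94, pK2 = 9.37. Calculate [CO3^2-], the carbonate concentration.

[CO3²⁻] = 0.0372 mmol/kg

α₂ = 1 / (1 + [H⁺]/K2 + [H⁺]²/(K1K2)) = 1 / (1 + 10^+2.30 + 10^+1.17)
   = 1 / (1 + 199.53 + 14.791) = 1/215.32 = 0.004644
[CO3²⁻] = α₂ × DIC = 0.004644 × 8.00 = 0.0372 mmol/kg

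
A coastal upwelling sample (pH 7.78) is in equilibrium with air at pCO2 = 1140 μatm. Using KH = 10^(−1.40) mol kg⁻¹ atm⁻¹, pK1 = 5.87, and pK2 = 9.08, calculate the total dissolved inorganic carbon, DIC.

[CO2*] = KH · pCO2 = 10^(−1.40) × 1140×10^-6 = 4.538×10^-5 mol/kg
α₀ = 1/(1 + K1/[H⁺] + K1K2/[H⁺]²) = 1/(1 + 10^+1.91 + 10^+0.61) = 0.01158
DIC = [CO2*]/α₀ = 4.538×10^-5 / 0.01158 = 3.92 mmol/kg

DIC = 3.92 mmol/kg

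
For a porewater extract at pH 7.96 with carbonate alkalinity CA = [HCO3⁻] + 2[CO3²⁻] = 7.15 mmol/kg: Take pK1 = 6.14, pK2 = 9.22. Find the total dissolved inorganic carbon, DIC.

DIC = 6.89 mmol/kg

CA = [HCO3⁻] + 2[CO3²⁻] = (α₁ + 2α₂)·DIC
At pH 7.96: [H⁺]/K1 = 10^-1.82 = 0.015136, K2/[H⁺] = 10^-1.26 = 0.054954
α₁ = 1/(1 + 0.015136 + 0.054954) = 1/1.0701 = 0.9345; α₂ = α₁·K2/[H⁺] = 0.05135
α₁ + 2α₂ = 1.0372
DIC = CA / (α₁ + 2α₂) = 7.15 / 1.0372 = 6.89 mmol/kg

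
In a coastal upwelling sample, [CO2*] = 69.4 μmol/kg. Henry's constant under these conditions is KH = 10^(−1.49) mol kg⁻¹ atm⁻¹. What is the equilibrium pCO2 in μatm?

pCO2 = 2140 μatm

KH = 10^(−1.49) = 3.236×10^-2 mol kg⁻¹ atm⁻¹
pCO2 = [CO2*]/KH = 69.4×10^-6 / 3.236×10^-2 = 2.14×10^-3 atm = 2140 μatm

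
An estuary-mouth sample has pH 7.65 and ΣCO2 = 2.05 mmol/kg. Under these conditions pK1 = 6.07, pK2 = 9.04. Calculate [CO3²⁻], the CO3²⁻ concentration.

α₂ = 1 / (1 + [H⁺]/K2 + [H⁺]²/(K1K2)) = 1 / (1 + 10^+1.39 + 10^-0.19)
   = 1 / (1 + 24.547 + 0.64565) = 1/26.193 = 0.03818
[CO3²⁻] = α₂ × DIC = 0.03818 × 2.05 = 0.0783 mmol/kg

[CO3²⁻] = 0.0783 mmol/kg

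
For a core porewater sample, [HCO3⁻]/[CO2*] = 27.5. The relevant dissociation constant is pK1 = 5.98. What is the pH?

pH = 7.42

From K1 = [H⁺][HCO3⁻]/[CO2*]:  pH = pK1 + log₁₀([HCO3⁻]/[CO2*])
log₁₀(27.5) = +1.439
pH = 5.98 + (+1.439) = 7.42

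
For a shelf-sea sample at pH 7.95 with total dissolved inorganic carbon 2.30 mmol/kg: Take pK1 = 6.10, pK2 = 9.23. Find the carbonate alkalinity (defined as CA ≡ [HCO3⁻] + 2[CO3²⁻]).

CA = 2.38 mmol/kg

CA = [HCO3⁻] + 2[CO3²⁻] = (α₁ + 2α₂)·DIC
At pH 7.95: [H⁺]/K1 = 10^-1.85 = 0.014125, K2/[H⁺] = 10^-1.28 = 0.052481
α₁ = 1/(1 + 0.014125 + 0.052481) = 1/1.0666 = 0.9376; α₂ = α₁·K2/[H⁺] = 0.04920
α₁ + 2α₂ = 1.0360
CA = 1.0360 × 2.30 = 2.38 mmol/kg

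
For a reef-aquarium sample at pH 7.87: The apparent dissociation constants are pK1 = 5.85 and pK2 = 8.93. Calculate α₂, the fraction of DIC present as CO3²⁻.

α₂ = 0.0794

α₂ = 1 / (1 + [H⁺]/K2 + [H⁺]²/(K1K2)) = 1 / (1 + 10^+1.06 + 10^-0.96)
   = 1 / (1 + 11.482 + 0.10965) = 1/12.591 = 0.07942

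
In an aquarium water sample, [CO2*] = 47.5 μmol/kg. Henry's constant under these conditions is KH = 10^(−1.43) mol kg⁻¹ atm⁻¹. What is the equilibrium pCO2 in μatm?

pCO2 = 1280 μatm

KH = 10^(−1.43) = 3.715×10^-2 mol kg⁻¹ atm⁻¹
pCO2 = [CO2*]/KH = 47.5×10^-6 / 3.715×10^-2 = 1.28×10^-3 atm = 1280 μatm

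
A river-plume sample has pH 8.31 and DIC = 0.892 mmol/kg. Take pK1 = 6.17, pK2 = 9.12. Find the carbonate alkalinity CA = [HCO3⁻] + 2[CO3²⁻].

CA = [HCO3⁻] + 2[CO3²⁻] = (α₁ + 2α₂)·DIC
At pH 8.31: [H⁺]/K1 = 10^-2.14 = 0.0072444, K2/[H⁺] = 10^-0.81 = 0.15488
α₁ = 1/(1 + 0.0072444 + 0.15488) = 1/1.1621 = 0.8605; α₂ = α₁·K2/[H⁺] = 0.1333
α₁ + 2α₂ = 1.1270
CA = 1.1270 × 0.892 = 1.01 mmol/kg

CA = 1.01 mmol/kg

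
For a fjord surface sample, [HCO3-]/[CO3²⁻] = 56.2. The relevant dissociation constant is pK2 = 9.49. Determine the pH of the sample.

From K2 = [H⁺][CO3²⁻]/[HCO3-]:  pH = pK2 − log₁₀([HCO3-]/[CO3²⁻])
log₁₀(56.2) = +1.750
pH = 9.49 − (+1.750) = 7.74

pH = 7.74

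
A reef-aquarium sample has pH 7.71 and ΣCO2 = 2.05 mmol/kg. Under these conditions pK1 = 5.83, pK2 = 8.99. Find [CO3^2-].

α₂ = 1 / (1 + [H⁺]/K2 + [H⁺]²/(K1K2)) = 1 / (1 + 10^+1.28 + 10^-0.60)
   = 1 / (1 + 19.055 + 0.25119) = 1/20.306 = 0.04925
[CO3²⁻] = α₂ × DIC = 0.04925 × 2.05 = 0.101 mmol/kg

[CO3²⁻] = 0.101 mmol/kg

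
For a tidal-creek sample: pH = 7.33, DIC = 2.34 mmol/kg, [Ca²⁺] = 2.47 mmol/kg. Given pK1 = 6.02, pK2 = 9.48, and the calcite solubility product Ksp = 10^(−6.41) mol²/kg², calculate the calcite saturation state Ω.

α₂ = 1 / (1 + [H⁺]/K2 + [H⁺]²/(K1K2)) = 1 / (1 + 10^+2.15 + 10^+0.84)
   = 1 / (1 + 141.25 + 6.9183) = 1/149.17 = 0.006704
[CO3²⁻] = α₂ × DIC = 0.006704 × 2.34 = 0.01569 mmol/kg = 15.69 μmol/kg
Ksp = 10^(−6.41) = 3.890×10^-7
Ω = [Ca²⁺][CO3²⁻]/Ksp = (2.47×10^-3)(1.569×10^-5) / 3.890×10^-7 = 0.0996

Ω = 0.0996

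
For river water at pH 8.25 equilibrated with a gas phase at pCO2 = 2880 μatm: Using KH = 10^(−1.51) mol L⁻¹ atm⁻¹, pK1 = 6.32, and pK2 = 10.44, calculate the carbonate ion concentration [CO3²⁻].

[CO3²⁻] = 0.0489 mmol/L

[CO2*] = KH · pCO2 = 10^(−1.51) × 2880×10^-6 = 8.900×10^-5 mol/L
α₀ = 1/(1 + K1/[H⁺] + K1K2/[H⁺]²) = 1/(1 + 10^+1.93 + 10^-0.26) = 0.01154
DIC = [CO2*]/α₀ = 8.900×10^-5 / 0.01154 = 7.713 mmol/L
[CO3²⁻] = α₂·DIC; α₂ = 0.006341, so [CO3²⁻] = 0.006341 × 7.713 = 0.0489 mmol/L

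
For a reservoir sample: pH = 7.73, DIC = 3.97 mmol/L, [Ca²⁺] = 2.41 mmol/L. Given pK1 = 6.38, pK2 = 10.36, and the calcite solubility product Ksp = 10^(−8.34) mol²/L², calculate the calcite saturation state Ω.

Ω = 4.69

α₂ = 1 / (1 + [H⁺]/K2 + [H⁺]²/(K1K2)) = 1 / (1 + 10^+2.63 + 10^+1.28)
   = 1 / (1 + 426.58 + 19.055) = 1/446.63 = 0.002239
[CO3²⁻] = α₂ × DIC = 0.002239 × 3.97 = 0.008889 mmol/L = 8.889 μmol/L
Ksp = 10^(−8.34) = 4.571×10^-9
Ω = [Ca²⁺][CO3²⁻]/Ksp = (2.41×10^-3)(8.889×10^-6) / 4.571×10^-9 = 4.69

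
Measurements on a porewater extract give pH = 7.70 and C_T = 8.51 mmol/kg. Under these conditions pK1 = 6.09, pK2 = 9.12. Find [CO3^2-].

[CO3²⁻] = 0.304 mmol/kg

α₂ = 1 / (1 + [H⁺]/K2 + [H⁺]²/(K1K2)) = 1 / (1 + 10^+1.42 + 10^-0.19)
   = 1 / (1 + 26.303 + 0.64565) = 1/27.948 = 0.03578
[CO3²⁻] = α₂ × DIC = 0.03578 × 8.51 = 0.304 mmol/kg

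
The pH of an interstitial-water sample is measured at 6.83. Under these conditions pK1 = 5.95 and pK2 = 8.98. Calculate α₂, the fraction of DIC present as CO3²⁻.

α₂ = 0.00622

α₂ = 1 / (1 + [H⁺]/K2 + [H⁺]²/(K1K2)) = 1 / (1 + 10^+2.15 + 10^+1.27)
   = 1 / (1 + 141.25 + 18.621) = 1/160.87 = 0.006216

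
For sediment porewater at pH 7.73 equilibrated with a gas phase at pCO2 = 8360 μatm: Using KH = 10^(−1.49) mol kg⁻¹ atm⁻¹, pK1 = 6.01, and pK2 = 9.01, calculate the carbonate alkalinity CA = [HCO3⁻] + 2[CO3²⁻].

[CO2*] = KH · pCO2 = 10^(−1.49) × 8360×10^-6 = 2.705×10^-4 mol/kg
α₀ = 1/(1 + K1/[H⁺] + K1K2/[H⁺]²) = 1/(1 + 10^+1.72 + 10^+0.44) = 0.01778
DIC = [CO2*]/α₀ = 2.705×10^-4 / 0.01778 = 15.21 mmol/kg
CA = (α₁ + 2α₂)·DIC = (0.9332 + 2×0.04898) × 15.21 = 15.7 mmol/kg

CA = 15.7 mmol/kg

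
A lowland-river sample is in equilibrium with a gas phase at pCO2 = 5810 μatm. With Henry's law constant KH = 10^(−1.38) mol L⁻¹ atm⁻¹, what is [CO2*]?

[CO2*] = 242 μmol/L

KH = 10^(−1.38) = 4.169×10^-2 mol L⁻¹ atm⁻¹
[CO2*] = KH · pCO2 = 4.169×10^-2 × 5810×10^-6 atm = 2.42×10^-4 mol/L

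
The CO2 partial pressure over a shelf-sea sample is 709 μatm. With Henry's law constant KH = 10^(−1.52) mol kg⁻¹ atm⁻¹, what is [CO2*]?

KH = 10^(−1.52) = 3.020×10^-2 mol kg⁻¹ atm⁻¹
[CO2*] = KH · pCO2 = 3.020×10^-2 × 709×10^-6 atm = 2.14×10^-5 mol/kg

[CO2*] = 21.4 μmol/kg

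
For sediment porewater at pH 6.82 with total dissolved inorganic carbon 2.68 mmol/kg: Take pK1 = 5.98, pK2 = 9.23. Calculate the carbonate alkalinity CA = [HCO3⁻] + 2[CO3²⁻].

CA = 2.35 mmol/kg

CA = [HCO3⁻] + 2[CO3²⁻] = (α₁ + 2α₂)·DIC
At pH 6.82: [H⁺]/K1 = 10^-0.84 = 0.14454, K2/[H⁺] = 10^-2.41 = 0.0038905
α₁ = 1/(1 + 0.14454 + 0.0038905) = 1/1.1484 = 0.8708; α₂ = α₁·K2/[H⁺] = 0.003388
α₁ + 2α₂ = 0.8775
CA = 0.8775 × 2.68 = 2.35 mmol/kg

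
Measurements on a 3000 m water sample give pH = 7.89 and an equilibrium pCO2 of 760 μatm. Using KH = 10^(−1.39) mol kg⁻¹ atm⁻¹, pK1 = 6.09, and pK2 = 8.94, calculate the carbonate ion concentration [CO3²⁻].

[CO3²⁻] = 0.174 mmol/kg

[CO2*] = KH · pCO2 = 10^(−1.39) × 760×10^-6 = 3.096×10^-5 mol/kg
α₀ = 1/(1 + K1/[H⁺] + K1K2/[H⁺]²) = 1/(1 + 10^+1.80 + 10^+0.75) = 0.01434
DIC = [CO2*]/α₀ = 3.096×10^-5 / 0.01434 = 2.159 mmol/kg
[CO3²⁻] = α₂·DIC; α₂ = 0.08066, so [CO3²⁻] = 0.08066 × 2.159 = 0.174 mmol/kg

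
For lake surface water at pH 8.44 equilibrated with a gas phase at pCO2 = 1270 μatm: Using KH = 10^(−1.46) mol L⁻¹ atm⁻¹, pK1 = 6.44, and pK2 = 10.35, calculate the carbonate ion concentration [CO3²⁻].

[CO2*] = KH · pCO2 = 10^(−1.46) × 1270×10^-6 = 4.404×10^-5 mol/L
α₀ = 1/(1 + K1/[H⁺] + K1K2/[H⁺]²) = 1/(1 + 10^+2.00 + 10^+0.09) = 0.009782
DIC = [CO2*]/α₀ = 4.404×10^-5 / 0.009782 = 4.502 mmol/L
[CO3²⁻] = α₂·DIC; α₂ = 0.01203, so [CO3²⁻] = 0.01203 × 4.502 = 0.0542 mmol/L

[CO3²⁻] = 0.0542 mmol/L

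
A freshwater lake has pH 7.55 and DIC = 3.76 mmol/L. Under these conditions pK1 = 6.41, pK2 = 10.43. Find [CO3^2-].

[CO3²⁻] = 4.62 μmol/L

α₂ = 1 / (1 + [H⁺]/K2 + [H⁺]²/(K1K2)) = 1 / (1 + 10^+2.88 + 10^+1.74)
   = 1 / (1 + 758.58 + 54.954) = 1/814.53 = 0.001228
[CO3²⁻] = α₂ × DIC = 0.001228 × 3.76 = 0.00462 mmol/L = 4.62 μmol/L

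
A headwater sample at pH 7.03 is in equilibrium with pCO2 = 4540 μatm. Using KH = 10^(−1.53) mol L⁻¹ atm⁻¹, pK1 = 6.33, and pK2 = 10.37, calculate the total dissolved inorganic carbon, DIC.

[CO2*] = KH · pCO2 = 10^(−1.53) × 4540×10^-6 = 1.340×10^-4 mol/L
α₀ = 1/(1 + K1/[H⁺] + K1K2/[H⁺]²) = 1/(1 + 10^+0.70 + 10^-2.64) = 0.1663
DIC = [CO2*]/α₀ = 1.340×10^-4 / 0.1663 = 0.806 mmol/L

DIC = 0.806 mmol/L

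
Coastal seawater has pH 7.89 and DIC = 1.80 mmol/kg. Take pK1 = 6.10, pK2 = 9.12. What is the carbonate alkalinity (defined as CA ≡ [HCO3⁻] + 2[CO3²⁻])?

CA = [HCO3⁻] + 2[CO3²⁻] = (α₁ + 2α₂)·DIC
At pH 7.89: [H⁺]/K1 = 10^-1.79 = 0.016218, K2/[H⁺] = 10^-1.23 = 0.058884
α₁ = 1/(1 + 0.016218 + 0.058884) = 1/1.0751 = 0.9301; α₂ = α₁·K2/[H⁺] = 0.05477
α₁ + 2α₂ = 1.0397
CA = 1.0397 × 1.80 = 1.87 mmol/kg

CA = 1.87 mmol/kg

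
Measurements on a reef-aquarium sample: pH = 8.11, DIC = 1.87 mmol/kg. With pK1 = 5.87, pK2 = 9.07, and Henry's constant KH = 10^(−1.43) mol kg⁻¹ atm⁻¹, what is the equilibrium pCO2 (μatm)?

α₀ = 1 / (1 + K1/[H⁺] + K1K2/[H⁺]²) = 1 / (1 + 10^+2.24 + 10^+1.28)
   = 1 / (1 + 173.78 + 19.055) = 1/193.83 = 0.005159
[CO2*] = α₀ × DIC = 0.005159 × 1.87 = 0.009647 mmol/kg = 9.647 μmol/kg
pCO2 = [CO2*]/KH = 9.647×10^-6 / 3.715×10^-2 = 260 μatm

pCO2 = 260 μatm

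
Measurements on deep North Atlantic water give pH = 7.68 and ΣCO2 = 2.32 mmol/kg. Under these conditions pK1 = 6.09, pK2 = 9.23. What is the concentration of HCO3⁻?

α₁ = 1 / (1 + [H⁺]/K1 + K2/[H⁺]) = 1 / (1 + 10^-1.59 + 10^-1.55)
   = 1 / (1 + 0.025704 + 0.028184) = 1/1.0539 = 0.9489
[HCO3⁻] = α₁ × DIC = 0.9489 × 2.32 = 2.20 mmol/kg

[HCO3⁻] = 2.20 mmol/kg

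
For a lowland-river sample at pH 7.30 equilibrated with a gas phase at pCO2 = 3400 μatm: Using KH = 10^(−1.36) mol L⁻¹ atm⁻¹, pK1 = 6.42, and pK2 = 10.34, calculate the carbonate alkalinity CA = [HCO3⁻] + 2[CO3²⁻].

CA = 1.13 mmol/L

[CO2*] = KH · pCO2 = 10^(−1.36) × 3400×10^-6 = 1.484×10^-4 mol/L
α₀ = 1/(1 + K1/[H⁺] + K1K2/[H⁺]²) = 1/(1 + 10^+0.88 + 10^-2.16) = 0.1164
DIC = [CO2*]/α₀ = 1.484×10^-4 / 0.1164 = 1.275 mmol/L
CA = (α₁ + 2α₂)·DIC = (0.8828 + 2×0.0008051) × 1.275 = 1.13 mmol/L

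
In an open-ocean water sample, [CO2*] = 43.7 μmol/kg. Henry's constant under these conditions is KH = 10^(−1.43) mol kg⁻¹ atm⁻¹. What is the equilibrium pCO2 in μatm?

KH = 10^(−1.43) = 3.715×10^-2 mol kg⁻¹ atm⁻¹
pCO2 = [CO2*]/KH = 43.7×10^-6 / 3.715×10^-2 = 1.18×10^-3 atm = 1180 μatm

pCO2 = 1180 μatm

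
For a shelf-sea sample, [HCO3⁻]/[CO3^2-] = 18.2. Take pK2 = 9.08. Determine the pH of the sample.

pH = 7.82

From K2 = [H⁺][CO3^2-]/[HCO3⁻]:  pH = pK2 − log₁₀([HCO3⁻]/[CO3^2-])
log₁₀(18.2) = +1.260
pH = 9.08 − (+1.260) = 7.82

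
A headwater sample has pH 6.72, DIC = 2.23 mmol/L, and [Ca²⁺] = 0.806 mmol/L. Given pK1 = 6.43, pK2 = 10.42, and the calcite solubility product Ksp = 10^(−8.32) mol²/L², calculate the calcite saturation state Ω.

Ω = 0.0495

α₂ = 1 / (1 + [H⁺]/K2 + [H⁺]²/(K1K2)) = 1 / (1 + 10^+3.70 + 10^+3.41)
   = 1 / (1 + 5011.9 + 2570.4) = 1/7583.3 = 0.0001319
[CO3²⁻] = α₂ × DIC = 0.0001319 × 2.23 = 0.0002941 mmol/L = 0.2941 μmol/L
Ksp = 10^(−8.32) = 4.786×10^-9
Ω = [Ca²⁺][CO3²⁻]/Ksp = (0.806×10^-3)(2.941×10^-7) / 4.786×10^-9 = 0.0495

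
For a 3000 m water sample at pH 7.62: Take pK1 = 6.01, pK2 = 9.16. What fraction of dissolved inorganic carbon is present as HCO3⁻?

α₁ = 0.949

α₁ = 1 / (1 + [H⁺]/K1 + K2/[H⁺]) = 1 / (1 + 10^-1.61 + 10^-1.54)
   = 1 / (1 + 0.024547 + 0.028840) = 1/1.0534 = 0.9493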